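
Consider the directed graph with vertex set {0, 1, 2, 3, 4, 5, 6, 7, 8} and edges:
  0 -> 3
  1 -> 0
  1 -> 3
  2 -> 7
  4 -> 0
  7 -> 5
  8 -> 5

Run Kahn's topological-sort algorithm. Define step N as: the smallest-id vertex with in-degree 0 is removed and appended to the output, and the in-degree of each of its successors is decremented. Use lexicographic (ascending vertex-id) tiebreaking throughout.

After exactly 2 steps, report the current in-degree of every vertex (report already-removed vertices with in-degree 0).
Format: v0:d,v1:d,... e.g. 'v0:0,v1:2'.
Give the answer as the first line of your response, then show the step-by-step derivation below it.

v0:1,v1:0,v2:0,v3:1,v4:0,v5:2,v6:0,v7:0,v8:0

step 1: output 1; order=[1]; indeg=(1,0,0,1,0,2,0,1,0)
step 2: output 2; order=[1,2]; indeg=(1,0,0,1,0,2,0,0,0)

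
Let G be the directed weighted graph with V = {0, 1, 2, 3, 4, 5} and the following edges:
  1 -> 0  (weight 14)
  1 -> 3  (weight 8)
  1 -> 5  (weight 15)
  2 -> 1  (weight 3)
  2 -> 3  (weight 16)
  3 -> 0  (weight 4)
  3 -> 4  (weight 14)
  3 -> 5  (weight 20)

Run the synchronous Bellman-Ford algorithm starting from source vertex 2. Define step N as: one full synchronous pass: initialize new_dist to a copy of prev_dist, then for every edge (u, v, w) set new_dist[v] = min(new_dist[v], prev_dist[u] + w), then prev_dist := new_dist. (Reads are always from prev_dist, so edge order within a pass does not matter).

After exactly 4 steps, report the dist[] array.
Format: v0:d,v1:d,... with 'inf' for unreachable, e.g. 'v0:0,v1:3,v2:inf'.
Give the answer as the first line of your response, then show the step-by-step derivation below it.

v0:15,v1:3,v2:0,v3:11,v4:25,v5:18

step 1: dist = v0:inf,v1:3,v2:0,v3:16,v4:inf,v5:inf
step 2: dist = v0:17,v1:3,v2:0,v3:11,v4:30,v5:18
step 3: dist = v0:15,v1:3,v2:0,v3:11,v4:25,v5:18
step 4: dist = v0:15,v1:3,v2:0,v3:11,v4:25,v5:18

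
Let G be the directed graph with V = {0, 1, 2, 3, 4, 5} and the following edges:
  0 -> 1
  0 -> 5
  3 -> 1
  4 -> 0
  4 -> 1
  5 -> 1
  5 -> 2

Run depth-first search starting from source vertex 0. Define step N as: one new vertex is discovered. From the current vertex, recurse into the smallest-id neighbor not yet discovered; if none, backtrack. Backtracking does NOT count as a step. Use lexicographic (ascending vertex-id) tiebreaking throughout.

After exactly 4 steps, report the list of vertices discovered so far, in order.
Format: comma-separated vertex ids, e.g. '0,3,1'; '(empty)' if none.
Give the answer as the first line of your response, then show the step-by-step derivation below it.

0,1,5,2

step 1: discover 0; path=0; order=0
step 2: discover 1; path=0>1; order=0,1
step 3: discover 5; path=0>5; order=0,1,5
step 4: discover 2; path=0>5>2; order=0,1,5,2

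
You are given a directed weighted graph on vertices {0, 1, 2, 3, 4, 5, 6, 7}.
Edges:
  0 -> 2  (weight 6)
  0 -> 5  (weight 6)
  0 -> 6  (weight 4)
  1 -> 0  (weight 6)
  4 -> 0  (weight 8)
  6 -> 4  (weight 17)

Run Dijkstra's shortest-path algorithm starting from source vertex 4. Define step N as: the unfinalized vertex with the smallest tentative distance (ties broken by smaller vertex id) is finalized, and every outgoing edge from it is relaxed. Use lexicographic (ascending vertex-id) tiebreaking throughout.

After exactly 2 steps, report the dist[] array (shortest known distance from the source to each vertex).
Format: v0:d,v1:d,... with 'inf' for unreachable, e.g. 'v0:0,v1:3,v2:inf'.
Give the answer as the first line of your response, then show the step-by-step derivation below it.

v0:8,v1:inf,v2:14,v3:inf,v4:0,v5:14,v6:12,v7:inf

step 1: dist = v0:8,v1:inf,v2:inf,v3:inf,v4:0,v5:inf,v6:inf,v7:inf
step 2: dist = v0:8,v1:inf,v2:14,v3:inf,v4:0,v5:14,v6:12,v7:inf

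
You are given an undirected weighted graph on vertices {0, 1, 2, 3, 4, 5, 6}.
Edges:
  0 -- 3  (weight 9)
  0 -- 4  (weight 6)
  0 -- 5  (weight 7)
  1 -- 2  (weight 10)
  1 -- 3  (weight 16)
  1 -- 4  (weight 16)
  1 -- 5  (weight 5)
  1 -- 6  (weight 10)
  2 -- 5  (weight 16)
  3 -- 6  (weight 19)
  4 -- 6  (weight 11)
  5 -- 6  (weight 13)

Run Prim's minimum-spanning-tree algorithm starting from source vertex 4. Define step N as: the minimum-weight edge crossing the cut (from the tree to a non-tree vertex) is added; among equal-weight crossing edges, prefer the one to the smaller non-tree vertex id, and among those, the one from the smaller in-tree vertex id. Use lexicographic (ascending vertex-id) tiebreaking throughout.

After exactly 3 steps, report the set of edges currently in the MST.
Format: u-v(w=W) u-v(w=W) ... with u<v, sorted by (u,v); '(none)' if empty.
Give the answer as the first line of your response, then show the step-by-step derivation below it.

0-4(w=6) 0-5(w=7) 1-5(w=5)

step 1: add edge 0-4 (w=6); MST = {0-4(w=6)}
step 2: add edge 0-5 (w=7); MST = {0-4(w=6) 0-5(w=7)}
step 3: add edge 1-5 (w=5); MST = {0-4(w=6) 0-5(w=7) 1-5(w=5)}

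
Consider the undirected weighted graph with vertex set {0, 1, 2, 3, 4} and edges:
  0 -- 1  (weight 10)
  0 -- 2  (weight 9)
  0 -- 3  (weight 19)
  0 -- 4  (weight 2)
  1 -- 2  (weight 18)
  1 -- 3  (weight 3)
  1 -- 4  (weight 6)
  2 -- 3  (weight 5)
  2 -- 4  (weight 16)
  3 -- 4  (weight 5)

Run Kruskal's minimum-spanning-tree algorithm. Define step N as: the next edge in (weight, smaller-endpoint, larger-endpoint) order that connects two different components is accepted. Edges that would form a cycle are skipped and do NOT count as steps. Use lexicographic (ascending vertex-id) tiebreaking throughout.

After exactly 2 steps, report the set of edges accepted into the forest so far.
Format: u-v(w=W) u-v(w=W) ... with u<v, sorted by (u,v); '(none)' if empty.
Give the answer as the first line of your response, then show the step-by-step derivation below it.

0-4(w=2) 1-3(w=3)

step 1: add edge 0-4 (w=2); MST = {0-4(w=2)}
step 2: add edge 1-3 (w=3); MST = {0-4(w=2) 1-3(w=3)}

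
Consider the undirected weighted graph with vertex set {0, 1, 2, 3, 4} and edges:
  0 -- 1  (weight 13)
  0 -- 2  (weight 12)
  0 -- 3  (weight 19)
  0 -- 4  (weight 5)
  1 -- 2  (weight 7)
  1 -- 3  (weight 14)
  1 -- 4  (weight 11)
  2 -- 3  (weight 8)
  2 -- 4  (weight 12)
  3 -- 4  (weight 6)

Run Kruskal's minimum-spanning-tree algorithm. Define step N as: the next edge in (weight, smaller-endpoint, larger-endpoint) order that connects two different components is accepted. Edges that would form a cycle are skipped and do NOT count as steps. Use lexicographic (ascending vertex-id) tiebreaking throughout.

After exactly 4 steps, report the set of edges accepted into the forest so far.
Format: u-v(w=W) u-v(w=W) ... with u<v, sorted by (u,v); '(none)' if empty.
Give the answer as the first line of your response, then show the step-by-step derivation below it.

0-4(w=5) 1-2(w=7) 2-3(w=8) 3-4(w=6)

step 1: add edge 0-4 (w=5); MST = {0-4(w=5)}
step 2: add edge 3-4 (w=6); MST = {0-4(w=5) 3-4(w=6)}
step 3: add edge 1-2 (w=7); MST = {0-4(w=5) 1-2(w=7) 3-4(w=6)}
step 4: add edge 2-3 (w=8); MST = {0-4(w=5) 1-2(w=7) 2-3(w=8) 3-4(w=6)}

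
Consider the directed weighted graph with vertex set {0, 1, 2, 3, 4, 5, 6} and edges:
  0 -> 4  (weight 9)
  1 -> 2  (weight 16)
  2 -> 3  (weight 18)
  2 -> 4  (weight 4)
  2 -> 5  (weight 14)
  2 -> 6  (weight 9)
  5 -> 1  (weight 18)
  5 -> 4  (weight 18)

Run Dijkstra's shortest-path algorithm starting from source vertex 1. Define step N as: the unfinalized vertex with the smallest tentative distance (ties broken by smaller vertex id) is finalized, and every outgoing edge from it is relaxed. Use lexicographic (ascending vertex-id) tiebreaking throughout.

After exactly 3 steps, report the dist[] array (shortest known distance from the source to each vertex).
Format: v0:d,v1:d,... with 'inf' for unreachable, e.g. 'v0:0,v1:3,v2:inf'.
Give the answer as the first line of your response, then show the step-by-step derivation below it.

v0:inf,v1:0,v2:16,v3:34,v4:20,v5:30,v6:25

step 1: dist = v0:inf,v1:0,v2:16,v3:inf,v4:inf,v5:inf,v6:inf
step 2: dist = v0:inf,v1:0,v2:16,v3:34,v4:20,v5:30,v6:25
step 3: dist = v0:inf,v1:0,v2:16,v3:34,v4:20,v5:30,v6:25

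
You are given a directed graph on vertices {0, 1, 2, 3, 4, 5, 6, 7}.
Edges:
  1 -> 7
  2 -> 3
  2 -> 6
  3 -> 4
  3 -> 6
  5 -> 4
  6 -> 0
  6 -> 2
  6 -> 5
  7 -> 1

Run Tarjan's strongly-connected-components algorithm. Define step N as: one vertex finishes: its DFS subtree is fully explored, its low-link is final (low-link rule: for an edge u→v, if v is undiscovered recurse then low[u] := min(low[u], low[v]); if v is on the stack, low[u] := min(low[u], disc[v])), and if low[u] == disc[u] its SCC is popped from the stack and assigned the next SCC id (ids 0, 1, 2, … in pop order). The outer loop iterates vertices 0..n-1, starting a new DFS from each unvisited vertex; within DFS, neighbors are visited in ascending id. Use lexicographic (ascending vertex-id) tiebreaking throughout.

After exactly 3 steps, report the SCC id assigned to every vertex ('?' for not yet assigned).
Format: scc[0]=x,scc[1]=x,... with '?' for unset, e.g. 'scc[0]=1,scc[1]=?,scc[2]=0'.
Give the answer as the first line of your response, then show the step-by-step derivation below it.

scc[0]=0,scc[1]=1,scc[2]=?,scc[3]=?,scc[4]=?,scc[5]=?,scc[6]=?,scc[7]=1

step 1: low=(low[0]=0,low[1]=?,low[2]=?,low[3]=?,low[4]=?,low[5]=?,low[6]=?,low[7]=?); scc=(scc[0]=0,scc[1]=?,scc[2]=?,scc[3]=?,scc[4]=?,scc[5]=?,scc[6]=?,scc[7]=?)
step 2: low=(low[0]=0,low[1]=1,low[2]=?,low[3]=?,low[4]=?,low[5]=?,low[6]=?,low[7]=1); scc=(scc[0]=0,scc[1]=?,scc[2]=?,scc[3]=?,scc[4]=?,scc[5]=?,scc[6]=?,scc[7]=?)
step 3: low=(low[0]=0,low[1]=1,low[2]=?,low[3]=?,low[4]=?,low[5]=?,low[6]=?,low[7]=1); scc=(scc[0]=0,scc[1]=1,scc[2]=?,scc[3]=?,scc[4]=?,scc[5]=?,scc[6]=?,scc[7]=1)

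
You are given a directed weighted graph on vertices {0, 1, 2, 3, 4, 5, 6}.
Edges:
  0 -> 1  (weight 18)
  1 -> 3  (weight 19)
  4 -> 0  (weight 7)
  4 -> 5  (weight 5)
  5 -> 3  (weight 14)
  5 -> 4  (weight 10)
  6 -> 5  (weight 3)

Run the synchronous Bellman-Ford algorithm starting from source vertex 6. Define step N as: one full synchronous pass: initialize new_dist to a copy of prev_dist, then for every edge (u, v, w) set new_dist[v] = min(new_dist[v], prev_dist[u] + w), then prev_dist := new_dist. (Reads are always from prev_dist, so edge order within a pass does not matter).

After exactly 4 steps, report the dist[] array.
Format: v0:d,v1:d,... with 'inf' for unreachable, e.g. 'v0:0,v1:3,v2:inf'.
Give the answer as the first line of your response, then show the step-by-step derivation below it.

v0:20,v1:38,v2:inf,v3:17,v4:13,v5:3,v6:0

step 1: dist = v0:inf,v1:inf,v2:inf,v3:inf,v4:inf,v5:3,v6:0
step 2: dist = v0:inf,v1:inf,v2:inf,v3:17,v4:13,v5:3,v6:0
step 3: dist = v0:20,v1:inf,v2:inf,v3:17,v4:13,v5:3,v6:0
step 4: dist = v0:20,v1:38,v2:inf,v3:17,v4:13,v5:3,v6:0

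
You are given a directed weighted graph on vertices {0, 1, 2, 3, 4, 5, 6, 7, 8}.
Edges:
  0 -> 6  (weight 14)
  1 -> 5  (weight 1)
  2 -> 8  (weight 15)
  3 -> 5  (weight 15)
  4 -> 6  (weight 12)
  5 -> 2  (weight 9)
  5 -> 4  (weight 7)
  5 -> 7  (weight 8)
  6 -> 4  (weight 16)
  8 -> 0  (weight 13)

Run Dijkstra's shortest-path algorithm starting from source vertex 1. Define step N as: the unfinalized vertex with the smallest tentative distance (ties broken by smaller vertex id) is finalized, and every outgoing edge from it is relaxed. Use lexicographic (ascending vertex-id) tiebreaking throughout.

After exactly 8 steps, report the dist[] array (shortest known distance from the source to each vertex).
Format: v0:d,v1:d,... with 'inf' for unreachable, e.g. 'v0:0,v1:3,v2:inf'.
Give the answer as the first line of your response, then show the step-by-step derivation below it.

v0:38,v1:0,v2:10,v3:inf,v4:8,v5:1,v6:20,v7:9,v8:25

step 1: dist = v0:inf,v1:0,v2:inf,v3:inf,v4:inf,v5:1,v6:inf,v7:inf,v8:inf
step 2: dist = v0:inf,v1:0,v2:10,v3:inf,v4:8,v5:1,v6:inf,v7:9,v8:inf
step 3: dist = v0:inf,v1:0,v2:10,v3:inf,v4:8,v5:1,v6:20,v7:9,v8:inf
step 4: dist = v0:inf,v1:0,v2:10,v3:inf,v4:8,v5:1,v6:20,v7:9,v8:inf
step 5: dist = v0:inf,v1:0,v2:10,v3:inf,v4:8,v5:1,v6:20,v7:9,v8:25
step 6: dist = v0:inf,v1:0,v2:10,v3:inf,v4:8,v5:1,v6:20,v7:9,v8:25
step 7: dist = v0:38,v1:0,v2:10,v3:inf,v4:8,v5:1,v6:20,v7:9,v8:25
step 8: dist = v0:38,v1:0,v2:10,v3:inf,v4:8,v5:1,v6:20,v7:9,v8:25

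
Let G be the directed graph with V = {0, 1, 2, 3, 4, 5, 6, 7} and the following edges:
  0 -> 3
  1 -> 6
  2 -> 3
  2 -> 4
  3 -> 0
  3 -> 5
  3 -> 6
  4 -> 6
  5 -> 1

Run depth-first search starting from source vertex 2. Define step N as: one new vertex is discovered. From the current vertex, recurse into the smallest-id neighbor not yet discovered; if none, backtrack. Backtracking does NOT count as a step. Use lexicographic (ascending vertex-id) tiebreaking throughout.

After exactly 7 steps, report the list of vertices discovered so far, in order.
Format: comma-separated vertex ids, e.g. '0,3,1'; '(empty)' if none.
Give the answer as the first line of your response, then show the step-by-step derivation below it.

2,3,0,5,1,6,4

step 1: discover 2; path=2; order=2
step 2: discover 3; path=2>3; order=2,3
step 3: discover 0; path=2>3>0; order=2,3,0
step 4: discover 5; path=2>3>5; order=2,3,0,5
step 5: discover 1; path=2>3>5>1; order=2,3,0,5,1
step 6: discover 6; path=2>3>5>1>6; order=2,3,0,5,1,6
step 7: discover 4; path=2>4; order=2,3,0,5,1,6,4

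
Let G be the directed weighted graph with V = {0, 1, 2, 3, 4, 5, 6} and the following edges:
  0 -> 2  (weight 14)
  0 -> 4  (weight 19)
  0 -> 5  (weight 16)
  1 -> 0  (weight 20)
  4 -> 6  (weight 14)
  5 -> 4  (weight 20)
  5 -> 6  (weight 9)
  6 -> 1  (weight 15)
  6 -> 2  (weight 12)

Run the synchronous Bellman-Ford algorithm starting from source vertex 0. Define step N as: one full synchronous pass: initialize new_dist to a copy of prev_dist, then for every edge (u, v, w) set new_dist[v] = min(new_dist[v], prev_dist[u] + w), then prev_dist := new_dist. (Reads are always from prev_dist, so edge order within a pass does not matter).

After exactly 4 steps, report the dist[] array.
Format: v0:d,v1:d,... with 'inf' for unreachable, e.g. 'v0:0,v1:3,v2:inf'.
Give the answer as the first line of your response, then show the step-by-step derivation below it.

v0:0,v1:40,v2:14,v3:inf,v4:19,v5:16,v6:25

step 1: dist = v0:0,v1:inf,v2:14,v3:inf,v4:19,v5:16,v6:inf
step 2: dist = v0:0,v1:inf,v2:14,v3:inf,v4:19,v5:16,v6:25
step 3: dist = v0:0,v1:40,v2:14,v3:inf,v4:19,v5:16,v6:25
step 4: dist = v0:0,v1:40,v2:14,v3:inf,v4:19,v5:16,v6:25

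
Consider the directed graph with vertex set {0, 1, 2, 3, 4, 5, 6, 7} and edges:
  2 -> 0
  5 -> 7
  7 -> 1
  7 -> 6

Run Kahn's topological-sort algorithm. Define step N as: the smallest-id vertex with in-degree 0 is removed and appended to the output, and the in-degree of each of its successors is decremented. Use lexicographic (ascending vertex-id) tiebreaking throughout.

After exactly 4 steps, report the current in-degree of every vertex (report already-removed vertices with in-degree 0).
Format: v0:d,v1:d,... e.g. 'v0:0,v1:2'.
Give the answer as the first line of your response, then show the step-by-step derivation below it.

v0:0,v1:1,v2:0,v3:0,v4:0,v5:0,v6:1,v7:1

step 1: output 2; order=[2]; indeg=(0,1,0,0,0,0,1,1)
step 2: output 0; order=[2,0]; indeg=(0,1,0,0,0,0,1,1)
step 3: output 3; order=[2,0,3]; indeg=(0,1,0,0,0,0,1,1)
step 4: output 4; order=[2,0,3,4]; indeg=(0,1,0,0,0,0,1,1)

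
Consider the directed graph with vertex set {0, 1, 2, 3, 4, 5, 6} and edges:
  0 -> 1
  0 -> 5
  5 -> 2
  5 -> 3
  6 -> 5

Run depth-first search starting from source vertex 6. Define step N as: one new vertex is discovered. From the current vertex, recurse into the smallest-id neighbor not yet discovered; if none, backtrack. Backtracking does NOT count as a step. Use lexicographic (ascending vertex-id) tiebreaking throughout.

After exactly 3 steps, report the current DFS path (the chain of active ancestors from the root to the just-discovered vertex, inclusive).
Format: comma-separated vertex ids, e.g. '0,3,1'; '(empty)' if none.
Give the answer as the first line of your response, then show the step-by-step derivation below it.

6,5,2

step 1: discover 6; path=6; order=6
step 2: discover 5; path=6>5; order=6,5
step 3: discover 2; path=6>5>2; order=6,5,2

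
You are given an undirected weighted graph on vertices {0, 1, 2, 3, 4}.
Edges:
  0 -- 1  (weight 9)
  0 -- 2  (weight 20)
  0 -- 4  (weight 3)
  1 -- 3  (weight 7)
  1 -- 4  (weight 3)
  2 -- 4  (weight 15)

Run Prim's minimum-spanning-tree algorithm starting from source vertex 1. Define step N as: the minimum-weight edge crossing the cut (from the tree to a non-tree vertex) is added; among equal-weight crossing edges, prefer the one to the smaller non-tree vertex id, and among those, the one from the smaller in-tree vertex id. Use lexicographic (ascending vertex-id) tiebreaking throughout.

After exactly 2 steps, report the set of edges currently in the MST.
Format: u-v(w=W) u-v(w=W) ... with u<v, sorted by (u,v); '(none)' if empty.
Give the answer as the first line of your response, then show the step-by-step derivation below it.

0-4(w=3) 1-4(w=3)

step 1: add edge 1-4 (w=3); MST = {1-4(w=3)}
step 2: add edge 0-4 (w=3); MST = {0-4(w=3) 1-4(w=3)}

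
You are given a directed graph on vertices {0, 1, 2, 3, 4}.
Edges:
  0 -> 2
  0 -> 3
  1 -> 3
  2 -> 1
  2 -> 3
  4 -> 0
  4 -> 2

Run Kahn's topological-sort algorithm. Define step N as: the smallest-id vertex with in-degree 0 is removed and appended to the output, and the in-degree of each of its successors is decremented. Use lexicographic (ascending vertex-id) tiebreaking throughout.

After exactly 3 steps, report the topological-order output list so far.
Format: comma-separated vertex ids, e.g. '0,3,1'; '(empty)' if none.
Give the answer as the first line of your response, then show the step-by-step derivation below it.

4,0,2

step 1: output 4; order=[4]; indeg=(0,1,1,3,0)
step 2: output 0; order=[4,0]; indeg=(0,1,0,2,0)
step 3: output 2; order=[4,0,2]; indeg=(0,0,0,1,0)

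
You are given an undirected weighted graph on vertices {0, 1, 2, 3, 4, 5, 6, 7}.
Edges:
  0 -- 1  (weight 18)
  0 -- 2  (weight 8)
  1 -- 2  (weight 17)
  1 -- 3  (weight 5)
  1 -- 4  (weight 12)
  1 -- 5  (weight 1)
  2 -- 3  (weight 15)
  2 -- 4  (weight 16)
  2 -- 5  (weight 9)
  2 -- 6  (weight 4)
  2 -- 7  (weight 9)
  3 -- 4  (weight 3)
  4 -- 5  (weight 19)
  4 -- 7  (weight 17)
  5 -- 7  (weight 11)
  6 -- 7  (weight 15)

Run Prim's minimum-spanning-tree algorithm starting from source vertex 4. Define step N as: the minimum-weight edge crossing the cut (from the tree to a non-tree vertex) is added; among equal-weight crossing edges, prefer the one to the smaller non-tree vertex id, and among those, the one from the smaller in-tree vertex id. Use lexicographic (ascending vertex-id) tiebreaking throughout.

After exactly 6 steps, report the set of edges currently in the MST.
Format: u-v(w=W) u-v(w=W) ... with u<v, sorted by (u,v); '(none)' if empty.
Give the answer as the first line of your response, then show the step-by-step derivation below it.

0-2(w=8) 1-3(w=5) 1-5(w=1) 2-5(w=9) 2-6(w=4) 3-4(w=3)

step 1: add edge 3-4 (w=3); MST = {3-4(w=3)}
step 2: add edge 1-3 (w=5); MST = {1-3(w=5) 3-4(w=3)}
step 3: add edge 1-5 (w=1); MST = {1-3(w=5) 1-5(w=1) 3-4(w=3)}
step 4: add edge 2-5 (w=9); MST = {1-3(w=5) 1-5(w=1) 2-5(w=9) 3-4(w=3)}
step 5: add edge 2-6 (w=4); MST = {1-3(w=5) 1-5(w=1) 2-5(w=9) 2-6(w=4) 3-4(w=3)}
step 6: add edge 0-2 (w=8); MST = {0-2(w=8) 1-3(w=5) 1-5(w=1) 2-5(w=9) 2-6(w=4) 3-4(w=3)}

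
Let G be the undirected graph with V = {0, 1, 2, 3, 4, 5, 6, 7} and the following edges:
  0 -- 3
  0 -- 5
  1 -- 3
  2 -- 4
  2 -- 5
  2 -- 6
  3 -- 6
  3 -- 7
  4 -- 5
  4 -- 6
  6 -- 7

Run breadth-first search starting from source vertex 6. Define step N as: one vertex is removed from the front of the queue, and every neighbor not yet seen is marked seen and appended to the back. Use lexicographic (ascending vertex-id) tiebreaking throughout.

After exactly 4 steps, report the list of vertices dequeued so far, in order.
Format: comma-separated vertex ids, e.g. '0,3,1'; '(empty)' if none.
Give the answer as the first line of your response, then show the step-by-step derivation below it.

6,2,3,4

step 1: dequeue 6; queue=[2,3,4,7]; order=6
step 2: dequeue 2; queue=[3,4,7,5]; order=6,2
step 3: dequeue 3; queue=[4,7,5,0,1]; order=6,2,3
step 4: dequeue 4; queue=[7,5,0,1]; order=6,2,3,4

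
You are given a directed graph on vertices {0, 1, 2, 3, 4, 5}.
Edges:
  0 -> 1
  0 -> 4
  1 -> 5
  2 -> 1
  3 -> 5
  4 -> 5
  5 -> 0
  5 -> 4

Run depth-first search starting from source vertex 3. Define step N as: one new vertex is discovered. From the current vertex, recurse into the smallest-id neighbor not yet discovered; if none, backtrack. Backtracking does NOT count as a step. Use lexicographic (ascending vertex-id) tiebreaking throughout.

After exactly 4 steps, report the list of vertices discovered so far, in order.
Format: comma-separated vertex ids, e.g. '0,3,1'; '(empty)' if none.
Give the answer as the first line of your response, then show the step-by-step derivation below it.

3,5,0,1

step 1: discover 3; path=3; order=3
step 2: discover 5; path=3>5; order=3,5
step 3: discover 0; path=3>5>0; order=3,5,0
step 4: discover 1; path=3>5>0>1; order=3,5,0,1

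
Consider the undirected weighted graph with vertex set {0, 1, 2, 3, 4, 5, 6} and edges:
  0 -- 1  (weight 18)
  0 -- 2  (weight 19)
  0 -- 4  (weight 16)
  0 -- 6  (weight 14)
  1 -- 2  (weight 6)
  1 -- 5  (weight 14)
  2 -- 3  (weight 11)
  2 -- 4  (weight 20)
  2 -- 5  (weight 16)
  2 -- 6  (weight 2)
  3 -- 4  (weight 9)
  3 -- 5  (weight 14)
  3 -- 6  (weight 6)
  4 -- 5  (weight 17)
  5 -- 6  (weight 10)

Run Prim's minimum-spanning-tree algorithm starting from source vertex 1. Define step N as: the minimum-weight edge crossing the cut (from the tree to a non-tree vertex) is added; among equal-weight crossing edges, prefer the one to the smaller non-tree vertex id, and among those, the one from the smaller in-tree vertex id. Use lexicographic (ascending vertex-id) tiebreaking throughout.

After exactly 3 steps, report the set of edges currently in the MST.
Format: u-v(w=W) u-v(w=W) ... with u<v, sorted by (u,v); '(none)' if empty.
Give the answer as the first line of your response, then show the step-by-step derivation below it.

1-2(w=6) 2-6(w=2) 3-6(w=6)

step 1: add edge 1-2 (w=6); MST = {1-2(w=6)}
step 2: add edge 2-6 (w=2); MST = {1-2(w=6) 2-6(w=2)}
step 3: add edge 3-6 (w=6); MST = {1-2(w=6) 2-6(w=2) 3-6(w=6)}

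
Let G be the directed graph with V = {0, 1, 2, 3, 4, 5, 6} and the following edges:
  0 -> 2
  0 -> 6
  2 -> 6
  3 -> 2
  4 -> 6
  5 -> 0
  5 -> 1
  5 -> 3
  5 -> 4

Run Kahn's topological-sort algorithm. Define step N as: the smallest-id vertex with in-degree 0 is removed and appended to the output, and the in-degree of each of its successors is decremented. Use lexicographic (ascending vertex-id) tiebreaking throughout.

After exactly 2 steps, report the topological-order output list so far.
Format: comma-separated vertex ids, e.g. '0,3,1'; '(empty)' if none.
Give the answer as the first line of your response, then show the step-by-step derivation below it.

5,0

step 1: output 5; order=[5]; indeg=(0,0,2,0,0,0,3)
step 2: output 0; order=[5,0]; indeg=(0,0,1,0,0,0,2)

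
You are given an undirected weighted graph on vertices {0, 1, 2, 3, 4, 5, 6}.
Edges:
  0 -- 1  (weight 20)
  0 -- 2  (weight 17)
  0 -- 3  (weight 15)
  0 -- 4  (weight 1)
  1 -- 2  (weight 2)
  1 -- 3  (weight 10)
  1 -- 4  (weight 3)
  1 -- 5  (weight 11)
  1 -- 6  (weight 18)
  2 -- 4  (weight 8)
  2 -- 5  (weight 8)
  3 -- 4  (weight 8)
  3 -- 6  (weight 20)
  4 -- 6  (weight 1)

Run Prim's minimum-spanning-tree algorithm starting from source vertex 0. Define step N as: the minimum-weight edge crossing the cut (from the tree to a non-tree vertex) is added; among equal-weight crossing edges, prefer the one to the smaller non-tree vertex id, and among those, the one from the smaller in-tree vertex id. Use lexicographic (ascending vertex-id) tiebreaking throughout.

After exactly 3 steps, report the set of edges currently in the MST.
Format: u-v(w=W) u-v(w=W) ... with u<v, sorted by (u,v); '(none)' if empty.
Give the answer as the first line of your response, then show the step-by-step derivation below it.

0-4(w=1) 1-4(w=3) 4-6(w=1)

step 1: add edge 0-4 (w=1); MST = {0-4(w=1)}
step 2: add edge 4-6 (w=1); MST = {0-4(w=1) 4-6(w=1)}
step 3: add edge 1-4 (w=3); MST = {0-4(w=1) 1-4(w=3) 4-6(w=1)}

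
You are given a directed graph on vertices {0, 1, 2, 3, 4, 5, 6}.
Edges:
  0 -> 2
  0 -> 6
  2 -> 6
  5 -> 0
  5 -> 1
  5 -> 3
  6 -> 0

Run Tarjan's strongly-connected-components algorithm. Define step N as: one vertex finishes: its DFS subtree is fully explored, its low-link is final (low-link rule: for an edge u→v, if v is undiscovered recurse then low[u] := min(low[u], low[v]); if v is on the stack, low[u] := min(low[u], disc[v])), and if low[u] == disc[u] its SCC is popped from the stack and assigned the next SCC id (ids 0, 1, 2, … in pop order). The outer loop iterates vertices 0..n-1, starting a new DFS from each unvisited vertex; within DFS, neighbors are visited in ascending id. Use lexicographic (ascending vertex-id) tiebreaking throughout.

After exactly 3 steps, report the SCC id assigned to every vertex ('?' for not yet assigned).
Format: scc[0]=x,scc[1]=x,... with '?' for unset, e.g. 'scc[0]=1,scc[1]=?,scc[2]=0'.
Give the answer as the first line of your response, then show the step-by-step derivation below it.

scc[0]=0,scc[1]=?,scc[2]=0,scc[3]=?,scc[4]=?,scc[5]=?,scc[6]=0

step 1: low=(low[0]=0,low[1]=?,low[2]=1,low[3]=?,low[4]=?,low[5]=?,low[6]=0); scc=(scc[0]=?,scc[1]=?,scc[2]=?,scc[3]=?,scc[4]=?,scc[5]=?,scc[6]=?)
step 2: low=(low[0]=0,low[1]=?,low[2]=0,low[3]=?,low[4]=?,low[5]=?,low[6]=0); scc=(scc[0]=?,scc[1]=?,scc[2]=?,scc[3]=?,scc[4]=?,scc[5]=?,scc[6]=?)
step 3: low=(low[0]=0,low[1]=?,low[2]=0,low[3]=?,low[4]=?,low[5]=?,low[6]=0); scc=(scc[0]=0,scc[1]=?,scc[2]=0,scc[3]=?,scc[4]=?,scc[5]=?,scc[6]=0)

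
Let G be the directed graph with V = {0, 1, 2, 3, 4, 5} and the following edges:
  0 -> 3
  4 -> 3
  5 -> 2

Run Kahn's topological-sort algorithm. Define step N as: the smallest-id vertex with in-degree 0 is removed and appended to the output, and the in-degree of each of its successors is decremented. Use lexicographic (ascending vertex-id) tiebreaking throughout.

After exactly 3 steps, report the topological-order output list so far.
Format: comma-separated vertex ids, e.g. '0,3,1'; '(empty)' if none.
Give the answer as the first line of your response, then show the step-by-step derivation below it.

0,1,4

step 1: output 0; order=[0]; indeg=(0,0,1,1,0,0)
step 2: output 1; order=[0,1]; indeg=(0,0,1,1,0,0)
step 3: output 4; order=[0,1,4]; indeg=(0,0,1,0,0,0)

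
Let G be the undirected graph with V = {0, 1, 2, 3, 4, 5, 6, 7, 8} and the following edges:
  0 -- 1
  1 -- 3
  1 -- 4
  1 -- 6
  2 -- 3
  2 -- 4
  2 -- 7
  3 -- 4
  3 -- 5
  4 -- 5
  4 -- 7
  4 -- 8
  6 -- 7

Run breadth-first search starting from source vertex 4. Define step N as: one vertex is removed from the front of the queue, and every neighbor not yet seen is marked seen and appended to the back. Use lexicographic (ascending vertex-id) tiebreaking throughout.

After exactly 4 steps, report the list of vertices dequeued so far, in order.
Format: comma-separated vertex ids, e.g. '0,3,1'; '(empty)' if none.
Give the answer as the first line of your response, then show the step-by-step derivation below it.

4,1,2,3

step 1: dequeue 4; queue=[1,2,3,5,7,8]; order=4
step 2: dequeue 1; queue=[2,3,5,7,8,0,6]; order=4,1
step 3: dequeue 2; queue=[3,5,7,8,0,6]; order=4,1,2
step 4: dequeue 3; queue=[5,7,8,0,6]; order=4,1,2,3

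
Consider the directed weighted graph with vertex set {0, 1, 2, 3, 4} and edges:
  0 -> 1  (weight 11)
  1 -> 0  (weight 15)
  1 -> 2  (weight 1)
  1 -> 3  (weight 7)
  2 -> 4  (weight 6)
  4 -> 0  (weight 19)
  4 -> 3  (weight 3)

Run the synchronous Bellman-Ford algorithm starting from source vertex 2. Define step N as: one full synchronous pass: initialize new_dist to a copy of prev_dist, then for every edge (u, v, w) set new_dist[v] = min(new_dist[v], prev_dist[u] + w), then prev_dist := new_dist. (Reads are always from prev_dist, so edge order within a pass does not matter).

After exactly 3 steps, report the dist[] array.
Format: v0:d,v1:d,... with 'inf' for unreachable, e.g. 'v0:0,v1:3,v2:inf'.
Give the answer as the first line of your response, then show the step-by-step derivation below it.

v0:25,v1:36,v2:0,v3:9,v4:6

step 1: dist = v0:inf,v1:inf,v2:0,v3:inf,v4:6
step 2: dist = v0:25,v1:inf,v2:0,v3:9,v4:6
step 3: dist = v0:25,v1:36,v2:0,v3:9,v4:6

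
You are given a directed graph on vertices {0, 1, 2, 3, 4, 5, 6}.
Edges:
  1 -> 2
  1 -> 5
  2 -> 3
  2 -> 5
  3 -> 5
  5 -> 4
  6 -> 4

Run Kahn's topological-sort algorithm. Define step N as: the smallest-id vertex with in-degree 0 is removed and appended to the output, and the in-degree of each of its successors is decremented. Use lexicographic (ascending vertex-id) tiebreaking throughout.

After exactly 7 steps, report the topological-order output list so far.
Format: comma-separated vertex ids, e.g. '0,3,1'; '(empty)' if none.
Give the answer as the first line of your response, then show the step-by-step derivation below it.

0,1,2,3,5,6,4

step 1: output 0; order=[0]; indeg=(0,0,1,1,2,3,0)
step 2: output 1; order=[0,1]; indeg=(0,0,0,1,2,2,0)
step 3: output 2; order=[0,1,2]; indeg=(0,0,0,0,2,1,0)
step 4: output 3; order=[0,1,2,3]; indeg=(0,0,0,0,2,0,0)
step 5: output 5; order=[0,1,2,3,5]; indeg=(0,0,0,0,1,0,0)
step 6: output 6; order=[0,1,2,3,5,6]; indeg=(0,0,0,0,0,0,0)
step 7: output 4; order=[0,1,2,3,5,6,4]; indeg=(0,0,0,0,0,0,0)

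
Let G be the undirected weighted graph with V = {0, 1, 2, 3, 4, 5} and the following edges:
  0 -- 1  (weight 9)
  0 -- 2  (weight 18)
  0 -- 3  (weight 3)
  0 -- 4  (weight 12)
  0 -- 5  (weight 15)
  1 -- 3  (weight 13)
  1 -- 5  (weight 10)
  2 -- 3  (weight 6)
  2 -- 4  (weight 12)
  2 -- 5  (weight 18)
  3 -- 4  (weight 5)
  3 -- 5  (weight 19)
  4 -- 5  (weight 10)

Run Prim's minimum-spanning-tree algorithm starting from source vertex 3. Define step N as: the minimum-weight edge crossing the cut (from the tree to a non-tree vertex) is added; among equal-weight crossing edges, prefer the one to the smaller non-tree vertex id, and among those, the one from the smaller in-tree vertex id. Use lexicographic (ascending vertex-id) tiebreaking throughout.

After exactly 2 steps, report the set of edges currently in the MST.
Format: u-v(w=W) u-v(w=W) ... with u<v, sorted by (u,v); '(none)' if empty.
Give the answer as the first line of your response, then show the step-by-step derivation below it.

0-3(w=3) 3-4(w=5)

step 1: add edge 0-3 (w=3); MST = {0-3(w=3)}
step 2: add edge 3-4 (w=5); MST = {0-3(w=3) 3-4(w=5)}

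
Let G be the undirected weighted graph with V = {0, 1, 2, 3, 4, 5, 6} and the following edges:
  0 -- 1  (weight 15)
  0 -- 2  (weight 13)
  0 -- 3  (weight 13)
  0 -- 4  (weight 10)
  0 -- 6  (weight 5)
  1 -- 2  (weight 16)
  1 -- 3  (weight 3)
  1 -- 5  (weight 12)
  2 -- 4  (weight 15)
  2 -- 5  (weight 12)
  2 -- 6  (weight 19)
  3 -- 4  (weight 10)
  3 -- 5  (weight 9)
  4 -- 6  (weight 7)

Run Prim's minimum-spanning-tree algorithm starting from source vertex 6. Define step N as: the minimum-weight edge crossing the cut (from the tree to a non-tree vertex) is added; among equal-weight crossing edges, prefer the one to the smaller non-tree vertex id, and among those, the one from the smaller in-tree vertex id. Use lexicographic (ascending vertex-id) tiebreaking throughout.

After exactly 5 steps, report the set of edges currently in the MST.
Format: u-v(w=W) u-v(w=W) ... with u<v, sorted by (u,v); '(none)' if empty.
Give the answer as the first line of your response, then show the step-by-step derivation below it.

0-6(w=5) 1-3(w=3) 3-4(w=10) 3-5(w=9) 4-6(w=7)

step 1: add edge 0-6 (w=5); MST = {0-6(w=5)}
step 2: add edge 4-6 (w=7); MST = {0-6(w=5) 4-6(w=7)}
step 3: add edge 3-4 (w=10); MST = {0-6(w=5) 3-4(w=10) 4-6(w=7)}
step 4: add edge 1-3 (w=3); MST = {0-6(w=5) 1-3(w=3) 3-4(w=10) 4-6(w=7)}
step 5: add edge 3-5 (w=9); MST = {0-6(w=5) 1-3(w=3) 3-4(w=10) 3-5(w=9) 4-6(w=7)}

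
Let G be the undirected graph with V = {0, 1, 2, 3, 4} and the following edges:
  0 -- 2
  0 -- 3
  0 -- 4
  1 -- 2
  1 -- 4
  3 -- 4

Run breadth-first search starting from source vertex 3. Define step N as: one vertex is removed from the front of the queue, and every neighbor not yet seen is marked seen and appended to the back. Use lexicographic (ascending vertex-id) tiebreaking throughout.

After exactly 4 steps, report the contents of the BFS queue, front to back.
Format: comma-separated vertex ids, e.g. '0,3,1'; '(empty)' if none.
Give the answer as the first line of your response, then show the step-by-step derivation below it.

1

step 1: dequeue 3; queue=[0,4]; order=3
step 2: dequeue 0; queue=[4,2]; order=3,0
step 3: dequeue 4; queue=[2,1]; order=3,0,4
step 4: dequeue 2; queue=[1]; order=3,0,4,2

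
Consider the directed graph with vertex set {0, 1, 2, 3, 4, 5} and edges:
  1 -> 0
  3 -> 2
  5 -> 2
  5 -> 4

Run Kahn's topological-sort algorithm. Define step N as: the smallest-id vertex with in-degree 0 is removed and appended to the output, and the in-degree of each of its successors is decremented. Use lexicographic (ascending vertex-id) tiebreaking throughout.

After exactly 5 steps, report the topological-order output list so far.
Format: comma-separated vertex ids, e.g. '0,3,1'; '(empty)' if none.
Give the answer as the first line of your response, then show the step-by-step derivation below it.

1,0,3,5,2

step 1: output 1; order=[1]; indeg=(0,0,2,0,1,0)
step 2: output 0; order=[1,0]; indeg=(0,0,2,0,1,0)
step 3: output 3; order=[1,0,3]; indeg=(0,0,1,0,1,0)
step 4: output 5; order=[1,0,3,5]; indeg=(0,0,0,0,0,0)
step 5: output 2; order=[1,0,3,5,2]; indeg=(0,0,0,0,0,0)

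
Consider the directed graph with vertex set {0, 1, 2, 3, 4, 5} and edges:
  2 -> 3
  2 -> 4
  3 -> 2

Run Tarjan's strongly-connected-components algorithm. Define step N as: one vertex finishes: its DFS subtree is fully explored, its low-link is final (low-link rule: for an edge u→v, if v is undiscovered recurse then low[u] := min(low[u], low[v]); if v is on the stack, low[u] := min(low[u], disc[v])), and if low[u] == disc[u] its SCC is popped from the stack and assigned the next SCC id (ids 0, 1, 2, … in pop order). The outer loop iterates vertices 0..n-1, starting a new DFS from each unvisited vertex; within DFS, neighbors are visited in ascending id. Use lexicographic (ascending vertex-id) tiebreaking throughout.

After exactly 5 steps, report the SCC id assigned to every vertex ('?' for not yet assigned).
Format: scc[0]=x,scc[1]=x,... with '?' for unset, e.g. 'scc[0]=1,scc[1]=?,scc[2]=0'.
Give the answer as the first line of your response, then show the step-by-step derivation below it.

scc[0]=0,scc[1]=1,scc[2]=3,scc[3]=3,scc[4]=2,scc[5]=?

step 1: low=(low[0]=0,low[1]=?,low[2]=?,low[3]=?,low[4]=?,low[5]=?); scc=(scc[0]=0,scc[1]=?,scc[2]=?,scc[3]=?,scc[4]=?,scc[5]=?)
step 2: low=(low[0]=0,low[1]=1,low[2]=?,low[3]=?,low[4]=?,low[5]=?); scc=(scc[0]=0,scc[1]=1,scc[2]=?,scc[3]=?,scc[4]=?,scc[5]=?)
step 3: low=(low[0]=0,low[1]=1,low[2]=2,low[3]=2,low[4]=?,low[5]=?); scc=(scc[0]=0,scc[1]=1,scc[2]=?,scc[3]=?,scc[4]=?,scc[5]=?)
step 4: low=(low[0]=0,low[1]=1,low[2]=2,low[3]=2,low[4]=4,low[5]=?); scc=(scc[0]=0,scc[1]=1,scc[2]=?,scc[3]=?,scc[4]=2,scc[5]=?)
step 5: low=(low[0]=0,low[1]=1,low[2]=2,low[3]=2,low[4]=4,low[5]=?); scc=(scc[0]=0,scc[1]=1,scc[2]=3,scc[3]=3,scc[4]=2,scc[5]=?)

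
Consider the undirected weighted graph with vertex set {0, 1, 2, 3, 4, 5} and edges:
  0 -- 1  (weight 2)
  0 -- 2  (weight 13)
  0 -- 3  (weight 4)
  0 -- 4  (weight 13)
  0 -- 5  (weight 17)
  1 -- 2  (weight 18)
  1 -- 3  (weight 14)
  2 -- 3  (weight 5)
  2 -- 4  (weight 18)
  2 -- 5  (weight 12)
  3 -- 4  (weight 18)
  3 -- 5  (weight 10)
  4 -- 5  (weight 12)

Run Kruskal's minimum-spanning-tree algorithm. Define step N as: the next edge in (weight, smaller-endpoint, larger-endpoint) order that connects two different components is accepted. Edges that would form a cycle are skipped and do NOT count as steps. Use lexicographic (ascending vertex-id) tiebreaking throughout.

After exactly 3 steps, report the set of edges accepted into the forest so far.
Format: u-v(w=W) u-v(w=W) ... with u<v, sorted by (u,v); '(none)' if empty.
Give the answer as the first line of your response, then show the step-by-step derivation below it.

0-1(w=2) 0-3(w=4) 2-3(w=5)

step 1: add edge 0-1 (w=2); MST = {0-1(w=2)}
step 2: add edge 0-3 (w=4); MST = {0-1(w=2) 0-3(w=4)}
step 3: add edge 2-3 (w=5); MST = {0-1(w=2) 0-3(w=4) 2-3(w=5)}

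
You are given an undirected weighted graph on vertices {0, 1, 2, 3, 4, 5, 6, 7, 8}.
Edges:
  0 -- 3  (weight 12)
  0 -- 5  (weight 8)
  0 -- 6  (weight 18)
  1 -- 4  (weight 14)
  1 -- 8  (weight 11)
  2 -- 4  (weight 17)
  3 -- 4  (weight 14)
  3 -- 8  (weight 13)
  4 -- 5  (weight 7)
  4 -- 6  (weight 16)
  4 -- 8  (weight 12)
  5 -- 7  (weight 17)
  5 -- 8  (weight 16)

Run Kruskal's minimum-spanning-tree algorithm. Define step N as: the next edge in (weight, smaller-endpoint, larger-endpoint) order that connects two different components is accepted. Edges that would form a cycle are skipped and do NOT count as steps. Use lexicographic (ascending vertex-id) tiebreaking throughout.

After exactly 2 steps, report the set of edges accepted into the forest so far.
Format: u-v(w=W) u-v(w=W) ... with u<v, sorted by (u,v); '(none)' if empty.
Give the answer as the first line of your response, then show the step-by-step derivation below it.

0-5(w=8) 4-5(w=7)

step 1: add edge 4-5 (w=7); MST = {4-5(w=7)}
step 2: add edge 0-5 (w=8); MST = {0-5(w=8) 4-5(w=7)}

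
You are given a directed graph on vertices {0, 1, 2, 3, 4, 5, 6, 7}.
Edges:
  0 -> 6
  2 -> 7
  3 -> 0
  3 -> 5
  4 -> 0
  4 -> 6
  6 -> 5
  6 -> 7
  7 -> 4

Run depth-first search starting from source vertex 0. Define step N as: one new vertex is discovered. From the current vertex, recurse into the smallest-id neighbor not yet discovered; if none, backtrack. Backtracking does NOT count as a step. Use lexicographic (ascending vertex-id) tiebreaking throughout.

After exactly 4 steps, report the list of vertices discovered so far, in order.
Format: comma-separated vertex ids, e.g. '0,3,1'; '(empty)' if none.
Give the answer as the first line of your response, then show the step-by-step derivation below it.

0,6,5,7

step 1: discover 0; path=0; order=0
step 2: discover 6; path=0>6; order=0,6
step 3: discover 5; path=0>6>5; order=0,6,5
step 4: discover 7; path=0>6>7; order=0,6,5,7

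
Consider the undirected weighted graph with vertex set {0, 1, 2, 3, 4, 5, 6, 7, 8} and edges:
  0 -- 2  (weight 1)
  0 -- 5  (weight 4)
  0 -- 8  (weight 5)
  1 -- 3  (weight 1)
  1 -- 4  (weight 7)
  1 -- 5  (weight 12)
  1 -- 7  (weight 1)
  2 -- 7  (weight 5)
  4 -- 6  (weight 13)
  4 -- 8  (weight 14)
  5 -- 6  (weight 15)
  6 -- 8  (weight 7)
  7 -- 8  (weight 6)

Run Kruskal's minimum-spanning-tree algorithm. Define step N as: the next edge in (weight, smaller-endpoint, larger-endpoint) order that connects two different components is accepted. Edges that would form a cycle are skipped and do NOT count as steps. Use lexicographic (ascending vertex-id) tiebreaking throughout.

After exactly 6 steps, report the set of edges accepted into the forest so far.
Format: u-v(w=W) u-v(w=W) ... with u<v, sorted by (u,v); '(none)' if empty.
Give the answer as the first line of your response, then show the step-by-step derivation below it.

0-2(w=1) 0-5(w=4) 0-8(w=5) 1-3(w=1) 1-7(w=1) 2-7(w=5)

step 1: add edge 0-2 (w=1); MST = {0-2(w=1)}
step 2: add edge 1-3 (w=1); MST = {0-2(w=1) 1-3(w=1)}
step 3: add edge 1-7 (w=1); MST = {0-2(w=1) 1-3(w=1) 1-7(w=1)}
step 4: add edge 0-5 (w=4); MST = {0-2(w=1) 0-5(w=4) 1-3(w=1) 1-7(w=1)}
step 5: add edge 0-8 (w=5); MST = {0-2(w=1) 0-5(w=4) 0-8(w=5) 1-3(w=1) 1-7(w=1)}
step 6: add edge 2-7 (w=5); MST = {0-2(w=1) 0-5(w=4) 0-8(w=5) 1-3(w=1) 1-7(w=1) 2-7(w=5)}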